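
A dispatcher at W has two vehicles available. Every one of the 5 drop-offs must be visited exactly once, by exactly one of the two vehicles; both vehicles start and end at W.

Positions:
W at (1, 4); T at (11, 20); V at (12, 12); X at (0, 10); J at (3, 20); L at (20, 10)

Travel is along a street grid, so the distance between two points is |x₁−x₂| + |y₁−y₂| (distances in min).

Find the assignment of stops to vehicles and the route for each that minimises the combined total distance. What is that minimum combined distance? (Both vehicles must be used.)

Minimum combined distance: 84 min.

There are 2^4 − 1 = 15 ways to divide the 5 stops into two non-empty groups. For each, the best each vehicle can do is its own shortest tour through its group:
  {T} + {V, X, J, L}: 52 + 72 = 124
  {V} + {T, X, J, L}: 38 + 72 = 110
  {T, V} + {X, J, L}: 54 + 72 = 126
  {X} + {T, V, J, L}: 14 + 70 = 84
  {T, X} + {V, J, L}: 54 + 70 = 124
  {V, X} + {T, J, L}: 40 + 70 = 110
  … (15 splits in total)
Best: vehicle 1 W → X → W = 14; vehicle 2 W → J → T → V → L → W = 70; combined 84.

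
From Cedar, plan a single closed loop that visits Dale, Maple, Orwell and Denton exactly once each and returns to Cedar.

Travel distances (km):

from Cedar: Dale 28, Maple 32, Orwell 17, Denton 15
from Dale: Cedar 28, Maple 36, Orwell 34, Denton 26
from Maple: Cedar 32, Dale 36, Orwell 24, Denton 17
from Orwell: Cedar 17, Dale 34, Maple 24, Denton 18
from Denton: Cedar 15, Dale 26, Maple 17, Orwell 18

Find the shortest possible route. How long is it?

Cedar→Dale→Maple→Orwell→Denton→Cedar: 28+36+24+18+15 = 121
Cedar→Dale→Maple→Denton→Orwell→Cedar: 28+36+17+18+17 = 116
Cedar→Dale→Orwell→Maple→Denton→Cedar: 28+34+24+17+15 = 118
Cedar→Dale→Orwell→Denton→Maple→Cedar: 28+34+18+17+32 = 129
Cedar→Dale→Denton→Maple→Orwell→Cedar: 28+26+17+24+17 = 112
Cedar→Dale→Denton→Orwell→Maple→Cedar: 28+26+18+24+32 = 128
Cedar→Maple→Dale→Orwell→Denton→Cedar: 32+36+34+18+15 = 135
Cedar→Maple→Dale→Denton→Orwell→Cedar: 32+36+26+18+17 = 129
Cedar→Maple→Orwell→Dale→Denton→Cedar: 32+24+34+26+15 = 131
Cedar→Maple→Denton→Dale→Orwell→Cedar: 32+17+26+34+17 = 126
Cedar→Orwell→Dale→Maple→Denton→Cedar: 17+34+36+17+15 = 119
Cedar→Orwell→Maple→Dale→Denton→Cedar: 17+24+36+26+15 = 118
The minimum is 112.
One optimal route: Cedar → Dale → Denton → Maple → Orwell → Cedar (or its reverse).

Shortest round trip = 112 km.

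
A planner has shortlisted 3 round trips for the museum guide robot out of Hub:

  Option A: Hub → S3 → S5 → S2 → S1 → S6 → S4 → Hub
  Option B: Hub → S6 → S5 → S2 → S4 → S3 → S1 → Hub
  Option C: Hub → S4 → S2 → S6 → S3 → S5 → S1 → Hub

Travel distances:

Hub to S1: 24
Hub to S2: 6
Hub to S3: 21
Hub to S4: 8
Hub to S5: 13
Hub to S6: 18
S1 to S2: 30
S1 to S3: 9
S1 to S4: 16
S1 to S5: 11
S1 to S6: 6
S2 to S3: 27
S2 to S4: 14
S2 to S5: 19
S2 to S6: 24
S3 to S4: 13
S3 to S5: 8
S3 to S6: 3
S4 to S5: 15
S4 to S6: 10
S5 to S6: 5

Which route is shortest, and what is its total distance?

Option A: 21 + 8 + 19 + 30 + 6 + 10 + 8 = 102
Option B: 18 + 5 + 19 + 14 + 13 + 9 + 24 = 102
Option C: 8 + 14 + 24 + 3 + 8 + 11 + 24 = 92

Shortest is Option C, total 92.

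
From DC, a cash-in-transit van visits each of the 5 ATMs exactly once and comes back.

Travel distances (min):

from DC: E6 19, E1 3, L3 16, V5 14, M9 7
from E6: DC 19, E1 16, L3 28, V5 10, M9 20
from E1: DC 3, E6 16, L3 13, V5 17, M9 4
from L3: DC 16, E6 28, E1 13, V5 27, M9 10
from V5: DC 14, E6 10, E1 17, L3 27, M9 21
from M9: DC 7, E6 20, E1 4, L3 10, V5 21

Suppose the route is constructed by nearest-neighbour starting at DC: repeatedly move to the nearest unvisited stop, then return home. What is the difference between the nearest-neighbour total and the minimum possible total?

From DC: E1=3, M9=7, V5=14, L3=16, E6=19 → choose E1 (3).
From E1: M9=4, L3=13, E6=16, V5=17 → choose M9 (4).
From M9: L3=10, E6=20, V5=21 → choose L3 (10).
From L3: V5=27, E6=28 → choose V5 (27).
From V5: E6=10 → choose E6 (10).
NN route DC → E1 → M9 → L3 → V5 → E6 → DC costs 73.
Optimal: DC → E1 → M9 → L3 → E6 → V5 → DC costs 69 (by enumerating all 60 distinct tours).
Excess = 73 − 69 = 4.

The nearest-neighbour route is 4 min longer than optimal.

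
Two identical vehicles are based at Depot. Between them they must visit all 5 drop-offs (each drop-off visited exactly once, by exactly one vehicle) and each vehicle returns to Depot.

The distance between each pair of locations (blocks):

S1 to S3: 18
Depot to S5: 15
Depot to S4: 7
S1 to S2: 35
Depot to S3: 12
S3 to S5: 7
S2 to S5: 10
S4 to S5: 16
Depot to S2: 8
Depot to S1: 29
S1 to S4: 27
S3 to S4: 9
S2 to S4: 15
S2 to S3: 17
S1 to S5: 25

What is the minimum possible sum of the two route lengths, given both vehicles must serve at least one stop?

There are 2^4 − 1 = 15 ways to divide the 5 stops into two non-empty groups. For each, the best each vehicle can do is its own shortest tour through its group:
  {S1} + {S2, S3, S4, S5}: 58 + 41 = 99
  {S2} + {S1, S3, S4, S5}: 16 + 74 = 90
  {S1, S2} + {S3, S4, S5}: 72 + 38 = 110
  {S3} + {S1, S2, S4, S5}: 24 + 77 = 101
  {S1, S3} + {S2, S4, S5}: 59 + 41 = 100
  {S2, S3} + {S1, S4, S5}: 37 + 74 = 111
  … (15 splits in total)
  {S4} + {S1, S2, S3, S5}: 14 + 72 = 86  ← best
Best: vehicle 1 Depot → S4 → Depot = 14; vehicle 2 Depot → S1 → S3 → S5 → S2 → Depot = 72; combined 86.

86 blocks — the smallest possible combined total.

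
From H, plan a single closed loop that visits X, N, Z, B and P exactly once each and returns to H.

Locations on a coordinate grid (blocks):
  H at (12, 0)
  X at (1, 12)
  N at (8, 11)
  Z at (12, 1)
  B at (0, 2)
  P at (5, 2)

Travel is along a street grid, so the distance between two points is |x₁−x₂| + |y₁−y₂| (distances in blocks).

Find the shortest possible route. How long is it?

There are 60 distinct closed tours to check (reversals are equivalent).
H → X → N → Z → B → P → H: 23+8+14+13+5+9 = 72
H → X → N → Z → P → B → H: 23+8+14+8+5+14 = 72
H → X → N → B → Z → P → H: 23+8+17+13+8+9 = 78
H → X → N → B → P → Z → H: 23+8+17+5+8+1 = 62
H → X → N → P → Z → B → H: 23+8+12+8+13+14 = 78
H → X → N → P → B → Z → H: 23+8+12+5+13+1 = 62
H → X → Z → N → B → P → H: 23+22+14+17+5+9 = 90
H → X → Z → N → P → B → H: 23+22+14+12+5+14 = 90
H → X → Z → B → N → P → H: 23+22+13+17+12+9 = 96
H → X → Z → B → P → N → H: 23+22+13+5+12+15 = 90
H → X → Z → P → N → B → H: 23+22+8+12+17+14 = 96
H → X → Z → P → B → N → H: 23+22+8+5+17+15 = 90
H → X → B → N → Z → P → H: 23+11+17+14+8+9 = 82
H → X → B → N → P → Z → H: 23+11+17+12+8+1 = 72
… (46 more)
H → N → X → B → P → Z → H: 15+8+11+5+8+1 = 48  ← best
The minimum is 48.
One optimal route: H → N → X → B → P → Z → H (or its reverse).

48 blocks — the shortest possible round trip.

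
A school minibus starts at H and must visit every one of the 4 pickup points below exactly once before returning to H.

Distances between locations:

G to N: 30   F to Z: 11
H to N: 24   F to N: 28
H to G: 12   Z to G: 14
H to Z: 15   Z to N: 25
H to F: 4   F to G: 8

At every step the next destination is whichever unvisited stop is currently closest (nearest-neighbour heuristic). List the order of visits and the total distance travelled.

Total distance 75 via the nearest-neighbour route H → F → G → Z → N → H.

At H the remaining stops are F 4, G 12, Z 15, N 24; go to F.
At F the remaining stops are G 8, Z 11, N 28; go to G.
At G the remaining stops are Z 14, N 30; go to Z.
At Z the remaining stops are N 25; go to N.
Return N→H: 24.
Total = 4 + 8 + 14 + 25 + 24 = 75.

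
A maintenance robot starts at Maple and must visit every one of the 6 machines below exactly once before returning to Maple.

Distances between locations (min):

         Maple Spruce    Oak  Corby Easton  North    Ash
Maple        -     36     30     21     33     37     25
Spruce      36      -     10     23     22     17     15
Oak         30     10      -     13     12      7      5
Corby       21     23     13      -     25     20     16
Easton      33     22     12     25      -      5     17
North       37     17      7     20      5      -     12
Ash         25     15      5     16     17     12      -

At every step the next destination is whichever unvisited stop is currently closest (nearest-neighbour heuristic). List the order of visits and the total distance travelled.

Total distance 114 min via the nearest-neighbour route Maple → Corby → Oak → Ash → North → Easton → Spruce → Maple.

Maple → [Corby:21 / Ash:25 / Oak:30 / Easton:33 / Spruce:36 / North:37] → Corby (21)
Corby → [Oak:13 / Ash:16 / North:20 / Spruce:23 / Easton:25] → Oak (13)
Oak → [Ash:5 / North:7 / Spruce:10 / Easton:12] → Ash (5)
Ash → [North:12 / Spruce:15 / Easton:17] → North (12)
North → [Easton:5 / Spruce:17] → Easton (5)
Easton → [Spruce:22] → Spruce (22)
Return Spruce→Maple: 36.
Total = 21 + 13 + 5 + 12 + 5 + 22 + 36 = 114.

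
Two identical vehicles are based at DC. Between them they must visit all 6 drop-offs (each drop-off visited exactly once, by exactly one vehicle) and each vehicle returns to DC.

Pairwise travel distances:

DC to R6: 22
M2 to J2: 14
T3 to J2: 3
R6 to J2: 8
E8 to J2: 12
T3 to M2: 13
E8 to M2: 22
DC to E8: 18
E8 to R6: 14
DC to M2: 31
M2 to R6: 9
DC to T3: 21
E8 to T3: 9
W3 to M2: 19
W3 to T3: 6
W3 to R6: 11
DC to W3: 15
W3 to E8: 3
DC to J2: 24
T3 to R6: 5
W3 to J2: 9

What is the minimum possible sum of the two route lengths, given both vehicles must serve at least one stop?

Check every non-empty split of the stops between the two vehicles; for each half take its own optimal tour:
  {W3} + {E8, T3, M2, R6, J2}: 30 + 75 = 105
  {E8} + {W3, T3, M2, R6, J2}: 36 + 69 = 105
  {W3, E8} + {T3, M2, R6, J2}: 36 + 69 = 105
  {T3} + {W3, E8, M2, R6, J2}: 42 + 75 = 117
  {W3, T3} + {E8, M2, R6, J2}: 42 + 75 = 117
  {E8, T3} + {W3, M2, R6, J2}: 48 + 69 = 117
  … (31 splits in total)
Best: vehicle 1 DC → W3 → DC = 30; vehicle 2 DC → E8 → T3 → J2 → M2 → R6 → DC = 75; combined 105.

Minimum combined distance: 105.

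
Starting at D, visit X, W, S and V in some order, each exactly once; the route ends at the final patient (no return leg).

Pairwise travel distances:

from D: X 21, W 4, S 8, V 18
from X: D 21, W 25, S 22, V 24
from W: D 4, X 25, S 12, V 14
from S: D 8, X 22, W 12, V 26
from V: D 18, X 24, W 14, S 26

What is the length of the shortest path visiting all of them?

There are 4! = 24 possible orderings.
D - X - W - S - V: 21+25+12+26 = 84
D - X - W - V - S: 21+25+14+26 = 86
D - X - S - W - V: 21+22+12+14 = 69
D - X - S - V - W: 21+22+26+14 = 83
D - X - V - W - S: 21+24+14+12 = 71
D - X - V - S - W: 21+24+26+12 = 83
D - W - X - S - V: 4+25+22+26 = 77
D - W - X - V - S: 4+25+24+26 = 79
D - W - S - X - V: 4+12+22+24 = 62
D - W - S - V - X: 4+12+26+24 = 66
D - W - V - X - S: 4+14+24+22 = 64
D - W - V - S - X: 4+14+26+22 = 66
D - S - X - W - V: 8+22+25+14 = 69
D - S - X - V - W: 8+22+24+14 = 68
… (10 more)
D - S - W - V - X: 8+12+14+24 = 58  ← best
The minimum is 58.
One shortest path: D → S → W → V → X.

Shortest open route: 58.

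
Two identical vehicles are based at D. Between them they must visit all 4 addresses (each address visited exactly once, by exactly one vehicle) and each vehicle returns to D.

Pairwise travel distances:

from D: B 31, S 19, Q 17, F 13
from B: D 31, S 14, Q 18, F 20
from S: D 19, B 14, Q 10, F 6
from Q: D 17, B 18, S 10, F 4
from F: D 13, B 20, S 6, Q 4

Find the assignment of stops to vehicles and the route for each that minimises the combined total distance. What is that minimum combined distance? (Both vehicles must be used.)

There are 2^3 − 1 = 7 ways to divide the 4 stops into two non-empty groups. For each, the best each vehicle can do is its own shortest tour through its group:
  {B} + {S, Q, F}: 62 + 46 = 108
  {S} + {B, Q, F}: 38 + 66 = 104
  {B, S} + {Q, F}: 64 + 34 = 98
  {Q} + {B, S, F}: 34 + 64 = 98
  {B, Q} + {S, F}: 66 + 38 = 104
  {S, Q} + {B, F}: 46 + 64 = 110
  … (7 splits in total)
  {B, S, Q} + {F}: 68 + 26 = 94  ← best
Best: vehicle 1 D → S → B → Q → D = 68; vehicle 2 D → F → D = 26; combined 94.

94 — the smallest possible combined total.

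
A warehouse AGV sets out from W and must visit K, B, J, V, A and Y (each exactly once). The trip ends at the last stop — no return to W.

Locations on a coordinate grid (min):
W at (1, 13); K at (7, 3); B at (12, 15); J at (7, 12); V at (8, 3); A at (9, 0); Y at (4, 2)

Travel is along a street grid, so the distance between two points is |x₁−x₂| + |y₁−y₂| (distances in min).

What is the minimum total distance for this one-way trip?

Minimum one-way distance = 42 min.

There are 6! = 720 possible orderings.
W→K→B→J→V→A→Y: 16+17+8+10+4+7 = 62
W→K→B→J→V→Y→A: 16+17+8+10+5+7 = 63
W→K→B→J→A→V→Y: 16+17+8+14+4+5 = 64
W→K→B→J→A→Y→V: 16+17+8+14+7+5 = 67
W→K→B→J→Y→V→A: 16+17+8+13+5+4 = 63
W→K→B→J→Y→A→V: 16+17+8+13+7+4 = 65
W→K→B→V→J→A→Y: 16+17+16+10+14+7 = 80
W→K→B→V→J→Y→A: 16+17+16+10+13+7 = 79
… (712 more)
W→B→J→K→V→A→Y: 13+8+9+1+4+7 = 42  ← best
The minimum is 42.
One shortest path: W → B → J → K → V → A → Y.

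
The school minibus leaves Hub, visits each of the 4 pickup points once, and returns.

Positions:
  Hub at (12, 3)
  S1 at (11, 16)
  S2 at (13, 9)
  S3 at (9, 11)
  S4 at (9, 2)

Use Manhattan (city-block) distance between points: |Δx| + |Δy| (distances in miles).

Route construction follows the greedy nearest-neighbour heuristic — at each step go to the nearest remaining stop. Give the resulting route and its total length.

Nearest-neighbour total = 42 miles; route Hub → S4 → S3 → S2 → S1 → Hub.

At Hub the remaining stops are S4 4, S2 7, S3 11, S1 14; go to S4.
At S4 the remaining stops are S3 9, S2 11, S1 16; go to S3.
At S3 the remaining stops are S2 6, S1 7; go to S2.
At S2 the remaining stops are S1 9; go to S1.
Return S1→Hub: 14.
Total = 4 + 9 + 6 + 9 + 14 = 42.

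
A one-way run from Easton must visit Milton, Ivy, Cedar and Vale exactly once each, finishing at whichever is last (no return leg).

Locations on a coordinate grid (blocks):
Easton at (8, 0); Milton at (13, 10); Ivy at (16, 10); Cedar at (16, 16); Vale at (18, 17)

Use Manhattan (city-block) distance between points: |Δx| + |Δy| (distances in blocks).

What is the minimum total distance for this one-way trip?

There are 4! = 24 possible orderings.
Easton→Milton→Ivy→Cedar→Vale: 15+3+6+3 = 27
Easton→Milton→Ivy→Vale→Cedar: 15+3+9+3 = 30
Easton→Milton→Cedar→Ivy→Vale: 15+9+6+9 = 39
Easton→Milton→Cedar→Vale→Ivy: 15+9+3+9 = 36
Easton→Milton→Vale→Ivy→Cedar: 15+12+9+6 = 42
Easton→Milton→Vale→Cedar→Ivy: 15+12+3+6 = 36
Easton→Ivy→Milton→Cedar→Vale: 18+3+9+3 = 33
Easton→Ivy→Milton→Vale→Cedar: 18+3+12+3 = 36
Easton→Ivy→Cedar→Milton→Vale: 18+6+9+12 = 45
Easton→Ivy→Cedar→Vale→Milton: 18+6+3+12 = 39
Easton→Ivy→Vale→Milton→Cedar: 18+9+12+9 = 48
Easton→Ivy→Vale→Cedar→Milton: 18+9+3+9 = 39
Easton→Cedar→Milton→Ivy→Vale: 24+9+3+9 = 45
Easton→Cedar→Milton→Vale→Ivy: 24+9+12+9 = 54
… (10 more)
The minimum is 27.
One shortest path: Easton → Milton → Ivy → Cedar → Vale.

27 blocks — the minimum one-way total.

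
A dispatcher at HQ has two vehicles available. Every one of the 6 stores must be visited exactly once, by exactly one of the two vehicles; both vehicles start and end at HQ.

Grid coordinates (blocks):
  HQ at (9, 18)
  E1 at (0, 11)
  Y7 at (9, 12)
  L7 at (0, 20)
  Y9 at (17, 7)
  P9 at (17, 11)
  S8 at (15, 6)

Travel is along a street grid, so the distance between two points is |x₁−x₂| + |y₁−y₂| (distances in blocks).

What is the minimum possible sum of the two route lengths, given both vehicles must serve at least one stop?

74 blocks — the smallest possible combined total.

Check every non-empty split of the stops between the two vehicles; for each half take its own optimal tour:
  {E1} + {Y7, L7, Y9, P9, S8}: 32 + 62 = 94
  {Y7} + {E1, L7, Y9, P9, S8}: 12 + 62 = 74
  {E1, Y7} + {L7, Y9, P9, S8}: 32 + 62 = 94
  {L7} + {E1, Y7, Y9, P9, S8}: 22 + 58 = 80
  {E1, L7} + {Y7, Y9, P9, S8}: 36 + 40 = 76
  {Y7, L7} + {E1, Y9, P9, S8}: 34 + 58 = 92
  … (31 splits in total)
Best: vehicle 1 HQ → Y7 → HQ = 12; vehicle 2 HQ → L7 → E1 → P9 → Y9 → S8 → HQ = 62; combined 74.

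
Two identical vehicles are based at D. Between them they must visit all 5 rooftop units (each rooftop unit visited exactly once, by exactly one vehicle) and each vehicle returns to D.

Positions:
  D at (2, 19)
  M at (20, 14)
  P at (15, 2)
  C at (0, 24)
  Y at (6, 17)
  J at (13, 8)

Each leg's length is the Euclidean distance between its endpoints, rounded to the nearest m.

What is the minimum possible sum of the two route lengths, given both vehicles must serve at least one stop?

Minimum combined distance: 63 m.

Check every non-empty split of the stops between the two vehicles; for each half take its own optimal tour:
  {M} + {P, C, Y, J}: 38 + 52 = 90
  {P} + {M, C, Y, J}: 42 + 51 = 93
  {M, P} + {C, Y, J}: 53 + 41 = 94
  {C} + {M, P, Y, J}: 10 + 53 = 63
  {M, C} + {P, Y, J}: 46 + 42 = 88
  {P, C} + {M, Y, J}: 53 + 43 = 96
  … (15 splits in total)
Best: vehicle 1 D → C → D = 10; vehicle 2 D → M → P → J → Y → D = 53; combined 63.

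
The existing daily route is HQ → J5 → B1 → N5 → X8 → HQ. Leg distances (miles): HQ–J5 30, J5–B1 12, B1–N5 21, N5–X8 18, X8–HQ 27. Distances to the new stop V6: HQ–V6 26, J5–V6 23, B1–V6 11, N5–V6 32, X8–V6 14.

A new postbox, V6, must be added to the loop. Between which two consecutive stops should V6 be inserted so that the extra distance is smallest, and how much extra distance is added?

+13 miles — insert V6 between X8 and HQ.

Insertion cost between consecutive stops i–j is d(i,V6) + d(V6,j) − d(i,j):
  between HQ and J5: 26 + 23 − 30 = 19
  between J5 and B1: 23 + 11 − 12 = 22
  between B1 and N5: 11 + 32 − 21 = 22
  between N5 and X8: 32 + 14 − 18 = 28
  between X8 and HQ: 14 + 26 − 27 = 13
Cheapest insertion is between X8 and HQ, adding 13.
New total = 108 + 13 = 121.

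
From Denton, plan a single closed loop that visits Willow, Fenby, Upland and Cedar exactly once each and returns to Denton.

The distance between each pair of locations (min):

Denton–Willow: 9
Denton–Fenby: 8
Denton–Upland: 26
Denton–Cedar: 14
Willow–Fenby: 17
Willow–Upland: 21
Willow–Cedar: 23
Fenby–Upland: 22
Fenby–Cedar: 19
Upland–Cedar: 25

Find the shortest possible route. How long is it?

There are 12 distinct closed tours to check (reversals are equivalent).
Denton-Willow-Fenby-Upland-Cedar-Denton: 9+17+22+25+14 = 87
Denton-Willow-Fenby-Cedar-Upland-Denton: 9+17+19+25+26 = 96
Denton-Willow-Upland-Fenby-Cedar-Denton: 9+21+22+19+14 = 85
Denton-Willow-Upland-Cedar-Fenby-Denton: 9+21+25+19+8 = 82
Denton-Willow-Cedar-Fenby-Upland-Denton: 9+23+19+22+26 = 99
Denton-Willow-Cedar-Upland-Fenby-Denton: 9+23+25+22+8 = 87
Denton-Fenby-Willow-Upland-Cedar-Denton: 8+17+21+25+14 = 85
Denton-Fenby-Willow-Cedar-Upland-Denton: 8+17+23+25+26 = 99
Denton-Fenby-Upland-Willow-Cedar-Denton: 8+22+21+23+14 = 88
Denton-Fenby-Cedar-Willow-Upland-Denton: 8+19+23+21+26 = 97
Denton-Upland-Willow-Fenby-Cedar-Denton: 26+21+17+19+14 = 97
Denton-Upland-Fenby-Willow-Cedar-Denton: 26+22+17+23+14 = 102
The minimum is 82.
One optimal route: Denton → Willow → Upland → Cedar → Fenby → Denton (or its reverse).

82 min — the shortest possible round trip.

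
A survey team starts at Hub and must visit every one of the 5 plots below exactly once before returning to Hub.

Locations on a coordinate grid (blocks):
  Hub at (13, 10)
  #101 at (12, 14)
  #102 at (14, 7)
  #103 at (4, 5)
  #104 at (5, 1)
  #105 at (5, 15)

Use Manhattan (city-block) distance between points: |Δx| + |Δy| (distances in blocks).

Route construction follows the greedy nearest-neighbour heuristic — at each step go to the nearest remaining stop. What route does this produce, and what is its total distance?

Total distance 54 blocks via the nearest-neighbour route Hub → #102 → #101 → #105 → #103 → #104 → Hub.

Hub → [#102:4 / #101:5 / #105:13 / #103:14 / #104:17] → #102 (4)
#102 → [#101:9 / #103:12 / #104:15 / #105:17] → #101 (9)
#101 → [#105:8 / #103:17 / #104:20] → #105 (8)
#105 → [#103:11 / #104:14] → #103 (11)
#103 → [#104:5] → #104 (5)
Return #104→Hub: 17.
Total = 4 + 9 + 8 + 11 + 5 + 17 = 54.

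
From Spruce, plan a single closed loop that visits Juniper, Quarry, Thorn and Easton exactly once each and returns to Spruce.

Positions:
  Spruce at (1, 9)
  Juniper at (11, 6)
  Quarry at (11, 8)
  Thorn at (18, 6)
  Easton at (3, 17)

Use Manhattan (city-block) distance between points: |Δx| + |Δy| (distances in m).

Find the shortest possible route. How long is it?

56 m — the shortest possible round trip.

With 4 stops there are 4!/2 = 12 distinct round trips (a route and its reverse cost the same).
Spruce-Juniper-Quarry-Thorn-Easton-Spruce: 13+2+9+26+10 = 60
Spruce-Juniper-Quarry-Easton-Thorn-Spruce: 13+2+17+26+20 = 78
Spruce-Juniper-Thorn-Quarry-Easton-Spruce: 13+7+9+17+10 = 56
Spruce-Juniper-Thorn-Easton-Quarry-Spruce: 13+7+26+17+11 = 74
Spruce-Juniper-Easton-Quarry-Thorn-Spruce: 13+19+17+9+20 = 78
Spruce-Juniper-Easton-Thorn-Quarry-Spruce: 13+19+26+9+11 = 78
Spruce-Quarry-Juniper-Thorn-Easton-Spruce: 11+2+7+26+10 = 56
Spruce-Quarry-Juniper-Easton-Thorn-Spruce: 11+2+19+26+20 = 78
Spruce-Quarry-Thorn-Juniper-Easton-Spruce: 11+9+7+19+10 = 56
Spruce-Quarry-Easton-Juniper-Thorn-Spruce: 11+17+19+7+20 = 74
Spruce-Thorn-Juniper-Quarry-Easton-Spruce: 20+7+2+17+10 = 56
Spruce-Thorn-Quarry-Juniper-Easton-Spruce: 20+9+2+19+10 = 60
The minimum is 56.
One optimal route: Spruce → Juniper → Thorn → Quarry → Easton → Spruce (or its reverse).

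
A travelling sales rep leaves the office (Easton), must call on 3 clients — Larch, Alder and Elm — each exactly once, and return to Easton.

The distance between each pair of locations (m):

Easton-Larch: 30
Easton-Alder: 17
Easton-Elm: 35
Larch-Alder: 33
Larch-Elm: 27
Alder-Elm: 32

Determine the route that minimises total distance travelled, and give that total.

With 3 stops there are 3!/2 = 3 distinct round trips (a route and its reverse cost the same).
Easton - Larch - Alder - Elm - Easton: 30+33+32+35 = 130
Easton - Larch - Elm - Alder - Easton: 30+27+32+17 = 106
Easton - Alder - Larch - Elm - Easton: 17+33+27+35 = 112
The minimum is 106.
One optimal route: Easton → Larch → Elm → Alder → Easton (or its reverse).

106 m — the shortest possible round trip.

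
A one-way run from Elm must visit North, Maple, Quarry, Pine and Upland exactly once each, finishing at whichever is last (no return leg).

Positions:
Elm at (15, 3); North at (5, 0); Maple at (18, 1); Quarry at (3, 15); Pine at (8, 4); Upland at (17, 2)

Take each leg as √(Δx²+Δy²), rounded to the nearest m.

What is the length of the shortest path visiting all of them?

There are 5! = 120 possible orderings.
Elm → North → Maple → Quarry → Pine → Upland: 10+13+21+12+9 = 65
Elm → North → Maple → Quarry → Upland → Pine: 10+13+21+19+9 = 72
Elm → North → Maple → Pine → Quarry → Upland: 10+13+10+12+19 = 64
Elm → North → Maple → Pine → Upland → Quarry: 10+13+10+9+19 = 61
Elm → North → Maple → Upland → Quarry → Pine: 10+13+1+19+12 = 55
Elm → North → Maple → Upland → Pine → Quarry: 10+13+1+9+12 = 45
Elm → North → Quarry → Maple → Pine → Upland: 10+15+21+10+9 = 65
Elm → North → Quarry → Maple → Upland → Pine: 10+15+21+1+9 = 56
Elm → North → Quarry → Pine → Maple → Upland: 10+15+12+10+1 = 48
Elm → North → Quarry → Pine → Upland → Maple: 10+15+12+9+1 = 47
Elm → North → Quarry → Upland → Maple → Pine: 10+15+19+1+10 = 55
Elm → North → Quarry → Upland → Pine → Maple: 10+15+19+9+10 = 63
Elm → North → Pine → Maple → Quarry → Upland: 10+5+10+21+19 = 65
Elm → North → Pine → Maple → Upland → Quarry: 10+5+10+1+19 = 45
… (106 more)
Elm → Upland → Maple → North → Pine → Quarry: 2+1+13+5+12 = 33  ← best
The minimum is 33.
One shortest path: Elm → Upland → Maple → North → Pine → Quarry.

33 m — the minimum one-way total.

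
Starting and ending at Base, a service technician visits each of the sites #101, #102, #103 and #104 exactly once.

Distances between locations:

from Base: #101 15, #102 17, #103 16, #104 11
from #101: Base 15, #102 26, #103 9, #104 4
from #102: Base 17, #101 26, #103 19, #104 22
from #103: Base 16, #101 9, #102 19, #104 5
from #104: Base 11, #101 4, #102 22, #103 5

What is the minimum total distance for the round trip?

60 — the shortest possible round trip.

With 4 stops there are 4!/2 = 12 distinct round trips (a route and its reverse cost the same).
Base - #101 - #102 - #103 - #104 - Base: 15+26+19+5+11 = 76
Base - #101 - #102 - #104 - #103 - Base: 15+26+22+5+16 = 84
Base - #101 - #103 - #102 - #104 - Base: 15+9+19+22+11 = 76
Base - #101 - #103 - #104 - #102 - Base: 15+9+5+22+17 = 68
Base - #101 - #104 - #102 - #103 - Base: 15+4+22+19+16 = 76
Base - #101 - #104 - #103 - #102 - Base: 15+4+5+19+17 = 60
Base - #102 - #101 - #103 - #104 - Base: 17+26+9+5+11 = 68
Base - #102 - #101 - #104 - #103 - Base: 17+26+4+5+16 = 68
Base - #102 - #103 - #101 - #104 - Base: 17+19+9+4+11 = 60
Base - #102 - #104 - #101 - #103 - Base: 17+22+4+9+16 = 68
Base - #103 - #101 - #102 - #104 - Base: 16+9+26+22+11 = 84
Base - #103 - #102 - #101 - #104 - Base: 16+19+26+4+11 = 76
The minimum is 60.
One optimal route: Base → #101 → #104 → #103 → #102 → Base (or its reverse).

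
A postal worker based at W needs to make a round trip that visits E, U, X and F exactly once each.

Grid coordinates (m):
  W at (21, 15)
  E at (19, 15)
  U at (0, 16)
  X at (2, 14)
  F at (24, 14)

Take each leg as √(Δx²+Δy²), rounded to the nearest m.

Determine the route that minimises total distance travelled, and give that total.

W-E-U-X-F-W: 2+19+3+22+3 = 49
W-E-U-F-X-W: 2+19+24+22+19 = 86
W-E-X-U-F-W: 2+17+3+24+3 = 49
W-E-X-F-U-W: 2+17+22+24+21 = 86
W-E-F-U-X-W: 2+5+24+3+19 = 53
W-E-F-X-U-W: 2+5+22+3+21 = 53
W-U-E-X-F-W: 21+19+17+22+3 = 82
W-U-E-F-X-W: 21+19+5+22+19 = 86
W-U-X-E-F-W: 21+3+17+5+3 = 49
W-U-F-E-X-W: 21+24+5+17+19 = 86
W-X-E-U-F-W: 19+17+19+24+3 = 82
W-X-U-E-F-W: 19+3+19+5+3 = 49
The minimum is 49.
One optimal route: W → E → U → X → F → W (or its reverse).

Minimum total distance: 49 m.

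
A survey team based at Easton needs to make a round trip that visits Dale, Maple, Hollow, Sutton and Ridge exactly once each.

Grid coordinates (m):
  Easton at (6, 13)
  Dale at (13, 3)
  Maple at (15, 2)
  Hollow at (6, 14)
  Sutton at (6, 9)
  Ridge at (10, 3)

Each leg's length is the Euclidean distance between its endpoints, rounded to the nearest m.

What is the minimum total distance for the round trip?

Easton-Dale-Maple-Hollow-Sutton-Ridge-Easton: 12+2+15+5+7+11 = 52
Easton-Dale-Maple-Hollow-Ridge-Sutton-Easton: 12+2+15+12+7+4 = 52
Easton-Dale-Maple-Sutton-Hollow-Ridge-Easton: 12+2+11+5+12+11 = 53
Easton-Dale-Maple-Sutton-Ridge-Hollow-Easton: 12+2+11+7+12+1 = 45
Easton-Dale-Maple-Ridge-Hollow-Sutton-Easton: 12+2+5+12+5+4 = 40
Easton-Dale-Maple-Ridge-Sutton-Hollow-Easton: 12+2+5+7+5+1 = 32
Easton-Dale-Hollow-Maple-Sutton-Ridge-Easton: 12+13+15+11+7+11 = 69
Easton-Dale-Hollow-Maple-Ridge-Sutton-Easton: 12+13+15+5+7+4 = 56
Easton-Dale-Hollow-Sutton-Maple-Ridge-Easton: 12+13+5+11+5+11 = 57
Easton-Dale-Hollow-Sutton-Ridge-Maple-Easton: 12+13+5+7+5+14 = 56
Easton-Dale-Hollow-Ridge-Maple-Sutton-Easton: 12+13+12+5+11+4 = 57
Easton-Dale-Hollow-Ridge-Sutton-Maple-Easton: 12+13+12+7+11+14 = 69
Easton-Dale-Sutton-Maple-Hollow-Ridge-Easton: 12+9+11+15+12+11 = 70
Easton-Dale-Sutton-Maple-Ridge-Hollow-Easton: 12+9+11+5+12+1 = 50
… (46 more)
The minimum is 32.
One optimal route: Easton → Dale → Maple → Ridge → Sutton → Hollow → Easton (or its reverse).

32 m — the shortest possible round trip.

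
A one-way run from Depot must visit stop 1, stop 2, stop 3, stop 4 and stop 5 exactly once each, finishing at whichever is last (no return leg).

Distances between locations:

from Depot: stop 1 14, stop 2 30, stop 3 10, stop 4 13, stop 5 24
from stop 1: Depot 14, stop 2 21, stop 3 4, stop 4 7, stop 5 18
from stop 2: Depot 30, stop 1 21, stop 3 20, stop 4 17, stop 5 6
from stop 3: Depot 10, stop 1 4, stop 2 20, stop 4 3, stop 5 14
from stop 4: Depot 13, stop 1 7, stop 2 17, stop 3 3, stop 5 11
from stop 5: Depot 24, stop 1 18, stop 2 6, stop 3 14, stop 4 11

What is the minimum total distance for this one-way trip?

There are 5! = 120 possible orderings.
Depot→stop 1→stop 2→stop 3→stop 4→stop 5: 14+21+20+3+11 = 69
Depot→stop 1→stop 2→stop 3→stop 5→stop 4: 14+21+20+14+11 = 80
Depot→stop 1→stop 2→stop 4→stop 3→stop 5: 14+21+17+3+14 = 69
Depot→stop 1→stop 2→stop 4→stop 5→stop 3: 14+21+17+11+14 = 77
Depot→stop 1→stop 2→stop 5→stop 3→stop 4: 14+21+6+14+3 = 58
Depot→stop 1→stop 2→stop 5→stop 4→stop 3: 14+21+6+11+3 = 55
Depot→stop 1→stop 3→stop 2→stop 4→stop 5: 14+4+20+17+11 = 66
Depot→stop 1→stop 3→stop 2→stop 5→stop 4: 14+4+20+6+11 = 55
Depot→stop 1→stop 3→stop 4→stop 2→stop 5: 14+4+3+17+6 = 44
Depot→stop 1→stop 3→stop 4→stop 5→stop 2: 14+4+3+11+6 = 38
Depot→stop 1→stop 3→stop 5→stop 2→stop 4: 14+4+14+6+17 = 55
Depot→stop 1→stop 3→stop 5→stop 4→stop 2: 14+4+14+11+17 = 60
Depot→stop 1→stop 4→stop 2→stop 3→stop 5: 14+7+17+20+14 = 72
Depot→stop 1→stop 4→stop 2→stop 5→stop 3: 14+7+17+6+14 = 58
… (106 more)
The minimum is 38.
One shortest path: Depot → stop 1 → stop 3 → stop 4 → stop 5 → stop 2.

38 — the minimum one-way total.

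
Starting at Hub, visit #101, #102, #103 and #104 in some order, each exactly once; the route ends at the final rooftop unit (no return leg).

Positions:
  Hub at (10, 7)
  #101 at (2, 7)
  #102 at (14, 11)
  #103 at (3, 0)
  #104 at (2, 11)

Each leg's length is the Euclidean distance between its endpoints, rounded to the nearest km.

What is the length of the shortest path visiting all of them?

There are 4! = 24 possible orderings.
Hub - #101 - #102 - #103 - #104: 8+13+16+11 = 48
Hub - #101 - #102 - #104 - #103: 8+13+12+11 = 44
Hub - #101 - #103 - #102 - #104: 8+7+16+12 = 43
Hub - #101 - #103 - #104 - #102: 8+7+11+12 = 38
Hub - #101 - #104 - #102 - #103: 8+4+12+16 = 40
Hub - #101 - #104 - #103 - #102: 8+4+11+16 = 39
Hub - #102 - #101 - #103 - #104: 6+13+7+11 = 37
Hub - #102 - #101 - #104 - #103: 6+13+4+11 = 34
Hub - #102 - #103 - #101 - #104: 6+16+7+4 = 33
Hub - #102 - #103 - #104 - #101: 6+16+11+4 = 37
Hub - #102 - #104 - #101 - #103: 6+12+4+7 = 29
Hub - #102 - #104 - #103 - #101: 6+12+11+7 = 36
Hub - #103 - #101 - #102 - #104: 10+7+13+12 = 42
Hub - #103 - #101 - #104 - #102: 10+7+4+12 = 33
… (10 more)
The minimum is 29.
One shortest path: Hub → #102 → #104 → #101 → #103.

Shortest open route: 29 km.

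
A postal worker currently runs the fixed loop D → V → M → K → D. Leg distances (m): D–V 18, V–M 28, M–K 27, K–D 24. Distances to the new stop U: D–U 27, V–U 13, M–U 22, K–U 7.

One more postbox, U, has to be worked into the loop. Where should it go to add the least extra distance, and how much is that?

Minimum extra distance: 2 m, inserting U between M and K.

Insertion cost between consecutive stops i–j is d(i,U) + d(U,j) − d(i,j):
  between D and V: 27 + 13 − 18 = 22
  between V and M: 13 + 22 − 28 = 7
  between M and K: 22 + 7 − 27 = 2
  between K and D: 7 + 27 − 24 = 10
Cheapest insertion is between M and K, adding 2.
New total = 97 + 2 = 99.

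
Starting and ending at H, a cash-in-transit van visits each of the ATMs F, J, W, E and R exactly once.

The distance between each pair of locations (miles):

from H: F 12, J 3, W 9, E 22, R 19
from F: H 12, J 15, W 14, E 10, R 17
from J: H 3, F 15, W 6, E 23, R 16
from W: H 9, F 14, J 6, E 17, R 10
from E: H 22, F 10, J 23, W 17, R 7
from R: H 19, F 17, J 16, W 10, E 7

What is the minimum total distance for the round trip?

With 5 stops there are 5!/2 = 60 distinct round trips (a route and its reverse cost the same).
H - F - J - W - E - R - H: 12+15+6+17+7+19 = 76
H - F - J - W - R - E - H: 12+15+6+10+7+22 = 72
H - F - J - E - W - R - H: 12+15+23+17+10+19 = 96
H - F - J - E - R - W - H: 12+15+23+7+10+9 = 76
H - F - J - R - W - E - H: 12+15+16+10+17+22 = 92
H - F - J - R - E - W - H: 12+15+16+7+17+9 = 76
H - F - W - J - E - R - H: 12+14+6+23+7+19 = 81
H - F - W - J - R - E - H: 12+14+6+16+7+22 = 77
H - F - W - E - J - R - H: 12+14+17+23+16+19 = 101
H - F - W - E - R - J - H: 12+14+17+7+16+3 = 69
H - F - W - R - J - E - H: 12+14+10+16+23+22 = 97
H - F - W - R - E - J - H: 12+14+10+7+23+3 = 69
H - F - E - J - W - R - H: 12+10+23+6+10+19 = 80
H - F - E - J - R - W - H: 12+10+23+16+10+9 = 80
… (46 more)
H - F - E - R - W - J - H: 12+10+7+10+6+3 = 48  ← best
The minimum is 48.
One optimal route: H → F → E → R → W → J → H (or its reverse).

48 miles — the shortest possible round trip.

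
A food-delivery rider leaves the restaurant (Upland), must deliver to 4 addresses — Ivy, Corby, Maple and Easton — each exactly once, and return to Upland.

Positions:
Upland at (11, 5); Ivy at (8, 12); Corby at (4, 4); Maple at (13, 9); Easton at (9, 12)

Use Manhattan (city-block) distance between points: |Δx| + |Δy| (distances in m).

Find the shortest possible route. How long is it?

With 4 stops there are 4!/2 = 12 distinct round trips (a route and its reverse cost the same).
Upland - Ivy - Corby - Maple - Easton - Upland: 10+12+14+7+9 = 52
Upland - Ivy - Corby - Easton - Maple - Upland: 10+12+13+7+6 = 48
Upland - Ivy - Maple - Corby - Easton - Upland: 10+8+14+13+9 = 54
Upland - Ivy - Maple - Easton - Corby - Upland: 10+8+7+13+8 = 46
Upland - Ivy - Easton - Corby - Maple - Upland: 10+1+13+14+6 = 44
Upland - Ivy - Easton - Maple - Corby - Upland: 10+1+7+14+8 = 40
Upland - Corby - Ivy - Maple - Easton - Upland: 8+12+8+7+9 = 44
Upland - Corby - Ivy - Easton - Maple - Upland: 8+12+1+7+6 = 34
Upland - Corby - Maple - Ivy - Easton - Upland: 8+14+8+1+9 = 40
Upland - Corby - Easton - Ivy - Maple - Upland: 8+13+1+8+6 = 36
Upland - Maple - Ivy - Corby - Easton - Upland: 6+8+12+13+9 = 48
Upland - Maple - Corby - Ivy - Easton - Upland: 6+14+12+1+9 = 42
The minimum is 34.
One optimal route: Upland → Corby → Ivy → Easton → Maple → Upland (or its reverse).

Minimum total distance: 34 m.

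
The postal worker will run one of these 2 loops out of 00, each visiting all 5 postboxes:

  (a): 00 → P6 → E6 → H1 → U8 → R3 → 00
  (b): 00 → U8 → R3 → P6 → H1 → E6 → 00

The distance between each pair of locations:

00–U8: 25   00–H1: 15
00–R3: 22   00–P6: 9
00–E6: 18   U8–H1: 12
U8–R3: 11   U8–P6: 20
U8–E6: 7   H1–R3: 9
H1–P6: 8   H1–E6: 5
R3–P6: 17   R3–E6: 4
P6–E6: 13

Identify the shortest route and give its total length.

(a): 9 + 13 + 5 + 12 + 11 + 22 = 72
(b): 25 + 11 + 17 + 8 + 5 + 18 = 84

Shortest is (a), total 72.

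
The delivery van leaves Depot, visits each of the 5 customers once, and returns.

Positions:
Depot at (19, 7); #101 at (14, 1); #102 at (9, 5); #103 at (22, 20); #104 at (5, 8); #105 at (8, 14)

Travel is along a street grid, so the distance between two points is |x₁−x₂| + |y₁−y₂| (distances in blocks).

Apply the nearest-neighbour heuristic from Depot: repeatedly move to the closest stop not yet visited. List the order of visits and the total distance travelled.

Nearest-neighbour total = 72 blocks; route Depot → #101 → #102 → #104 → #105 → #103 → Depot.

Depot → [#101:11 / #102:12 / #104:15 / #103:16 / #105:18] → #101 (11)
#101 → [#102:9 / #104:16 / #105:19 / #103:27] → #102 (9)
#102 → [#104:7 / #105:10 / #103:28] → #104 (7)
#104 → [#105:9 / #103:29] → #105 (9)
#105 → [#103:20] → #103 (20)
Return #103→Depot: 16.
Total = 11 + 9 + 7 + 9 + 20 + 16 = 72.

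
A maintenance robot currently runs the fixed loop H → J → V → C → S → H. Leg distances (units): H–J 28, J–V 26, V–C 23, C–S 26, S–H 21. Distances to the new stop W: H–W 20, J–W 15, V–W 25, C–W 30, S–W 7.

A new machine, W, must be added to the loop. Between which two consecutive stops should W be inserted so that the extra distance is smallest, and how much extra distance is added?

Insertion cost between consecutive stops i–j is d(i,W) + d(W,j) − d(i,j):
  between H and J: 20 + 15 − 28 = 7
  between J and V: 15 + 25 − 26 = 14
  between V and C: 25 + 30 − 23 = 32
  between C and S: 30 + 7 − 26 = 11
  between S and H: 7 + 20 − 21 = 6
Cheapest insertion is between S and H, adding 6.
New total = 124 + 6 = 130.

Adding 6 by placing W on the S–H leg.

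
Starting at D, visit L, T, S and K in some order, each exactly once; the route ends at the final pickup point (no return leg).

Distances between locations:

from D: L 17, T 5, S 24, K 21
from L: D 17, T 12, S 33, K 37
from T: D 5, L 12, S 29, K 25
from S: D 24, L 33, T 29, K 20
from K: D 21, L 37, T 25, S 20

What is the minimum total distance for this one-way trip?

There are 4! = 24 possible orderings.
D → L → T → S → K: 17+12+29+20 = 78
D → L → T → K → S: 17+12+25+20 = 74
D → L → S → T → K: 17+33+29+25 = 104
D → L → S → K → T: 17+33+20+25 = 95
D → L → K → T → S: 17+37+25+29 = 108
D → L → K → S → T: 17+37+20+29 = 103
D → T → L → S → K: 5+12+33+20 = 70
D → T → L → K → S: 5+12+37+20 = 74
D → T → S → L → K: 5+29+33+37 = 104
D → T → S → K → L: 5+29+20+37 = 91
D → T → K → L → S: 5+25+37+33 = 100
D → T → K → S → L: 5+25+20+33 = 83
D → S → L → T → K: 24+33+12+25 = 94
D → S → L → K → T: 24+33+37+25 = 119
… (10 more)
The minimum is 70.
One shortest path: D → T → L → S → K.

70 — the minimum one-way total.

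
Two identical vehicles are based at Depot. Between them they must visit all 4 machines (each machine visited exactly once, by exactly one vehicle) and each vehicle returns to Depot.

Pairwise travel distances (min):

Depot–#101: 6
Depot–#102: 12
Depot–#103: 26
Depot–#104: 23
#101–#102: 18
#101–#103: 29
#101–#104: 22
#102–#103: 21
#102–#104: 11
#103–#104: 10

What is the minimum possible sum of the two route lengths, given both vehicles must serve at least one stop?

Minimum combined distance: 71 min.

Try each way of splitting the stops between the two vehicles (each non-empty) and, for each split, find the best tour for each vehicle:
  {#101} + {#102, #103, #104}: 12 + 59 = 71
  {#102} + {#101, #103, #104}: 24 + 64 = 88
  {#101, #102} + {#103, #104}: 36 + 59 = 95
  {#103} + {#101, #102, #104}: 52 + 51 = 103
  {#101, #103} + {#102, #104}: 61 + 46 = 107
  {#102, #103} + {#101, #104}: 59 + 51 = 110
  … (7 splits in total)
Best: vehicle 1 Depot → #101 → Depot = 12; vehicle 2 Depot → #102 → #104 → #103 → Depot = 59; combined 71.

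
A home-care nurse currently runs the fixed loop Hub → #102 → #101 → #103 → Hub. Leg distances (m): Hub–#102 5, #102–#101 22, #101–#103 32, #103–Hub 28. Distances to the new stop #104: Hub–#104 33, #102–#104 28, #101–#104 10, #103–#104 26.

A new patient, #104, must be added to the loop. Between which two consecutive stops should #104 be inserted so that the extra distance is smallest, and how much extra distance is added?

Minimum extra distance: 4 m, inserting #104 between #101 and #103.

Insertion cost between consecutive stops i–j is d(i,#104) + d(#104,j) − d(i,j):
  between Hub and #102: 33 + 28 − 5 = 56
  between #102 and #101: 28 + 10 − 22 = 16
  between #101 and #103: 10 + 26 − 32 = 4
  between #103 and Hub: 26 + 33 − 28 = 31
Cheapest insertion is between #101 and #103, adding 4.
New total = 87 + 4 = 91.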